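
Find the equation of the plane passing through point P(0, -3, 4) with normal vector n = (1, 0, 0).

The plane through P with normal n = (a, b, c) satisfies n·(r - P) = 0,
i.e. ax + by + cz = a·x₀ + b·y₀ + c·z₀.
d = 1·0 + 0·(-3) + 0·4
  = 0 + 0 + 0
  = 0
Equation: x = 0

x = 0


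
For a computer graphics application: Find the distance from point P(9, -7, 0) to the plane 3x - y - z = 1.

distance = |a·x₀ + b·y₀ + c·z₀ - d| / √(a² + b² + c²)
  = |3·9 + (-1)·(-7) + (-1)·0 - 1| / √(3² + (-1)² + (-1)²)
  = |27 + 7 + 0 - 1| / √(9 + 1 + 1)
  = |33| / √11
  = 33 / 3.317
  ≈ 9.95

9.95


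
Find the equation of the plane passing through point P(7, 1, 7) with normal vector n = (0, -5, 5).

The plane through P with normal n = (a, b, c) satisfies n·(r - P) = 0,
i.e. ax + by + cz = a·x₀ + b·y₀ + c·z₀.
d = 0·7 + (-5)·1 + 5·7
  = 0 - 5 + 35
  = 30
Equation: -5y + 5z = 30

-5y + 5z = 30


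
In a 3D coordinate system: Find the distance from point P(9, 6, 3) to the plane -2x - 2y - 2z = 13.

distance = |a·x₀ + b·y₀ + c·z₀ - d| / √(a² + b² + c²)
  = |(-2)·9 + (-2)·6 + (-2)·3 - 13| / √((-2)² + (-2)² + (-2)²)
  = |-18 - 12 - 6 - 13| / √(4 + 4 + 4)
  = |-49| / √12
  = 49 / 3.464
  ≈ 14.15

14.15


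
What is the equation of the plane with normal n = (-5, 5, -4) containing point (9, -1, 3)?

The plane through P with normal n = (a, b, c) satisfies n·(r - P) = 0,
i.e. ax + by + cz = a·x₀ + b·y₀ + c·z₀.
d = (-5)·9 + 5·(-1) + (-4)·3
  = -45 - 5 - 12
  = -62
Equation: -5x + 5y - 4z = -62

-5x + 5y - 4z = -62


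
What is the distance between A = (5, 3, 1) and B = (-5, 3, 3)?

d = √[(x₂-x₁)² + (y₂-y₁)² + (z₂-z₁)²]
  = √[(-10)² + 0² + 2²]
  = √[100 + 0 + 4]
  = √104
  ≈ 10.2

10.2


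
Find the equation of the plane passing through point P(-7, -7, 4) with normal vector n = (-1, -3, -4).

The plane through P with normal n = (a, b, c) satisfies n·(r - P) = 0,
i.e. ax + by + cz = a·x₀ + b·y₀ + c·z₀.
d = (-1)·(-7) + (-3)·(-7) + (-4)·4
  = 7 + 21 - 16
  = 12
Equation: -x - 3y - 4z = 12

-x - 3y - 4z = 12


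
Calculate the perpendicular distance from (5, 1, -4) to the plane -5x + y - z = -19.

distance = |a·x₀ + b·y₀ + c·z₀ - d| / √(a² + b² + c²)
  = |(-5)·5 + 1·1 + (-1)·(-4) - (-19)| / √((-5)² + 1² + (-1)²)
  = |-25 + 1 + 4 + 19| / √(25 + 1 + 1)
  = |-1| / √27
  = 1 / 5.196
  ≈ 0.1925

0.1925


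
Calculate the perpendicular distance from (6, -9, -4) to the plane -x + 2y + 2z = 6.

distance = |a·x₀ + b·y₀ + c·z₀ - d| / √(a² + b² + c²)
  = |(-1)·6 + 2·(-9) + 2·(-4) - 6| / √((-1)² + 2² + 2²)
  = |-6 - 18 - 8 - 6| / √(1 + 4 + 4)
  = |-38| / √9
  = 38 / 3
  ≈ 12.67

12.67


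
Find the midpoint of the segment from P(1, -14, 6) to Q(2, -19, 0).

M = ((x₁+x₂)/2, (y₁+y₂)/2, (z₁+z₂)/2)
  = ((1 + 2)/2, (-14 - 19)/2, (6 + 0)/2)
  = (3/2, -33/2, 6/2)
  = (1.5, -16.5, 3)

(1.5, -16.5, 3)


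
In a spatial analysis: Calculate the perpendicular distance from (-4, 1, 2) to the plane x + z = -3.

distance = |a·x₀ + b·y₀ + c·z₀ - d| / √(a² + b² + c²)
  = |1·(-4) + 0·1 + 1·2 - (-3)| / √(1² + 0² + 1²)
  = |-4 + 0 + 2 + 3| / √(1 + 0 + 1)
  = |1| / √2
  = 1 / 1.414
  ≈ 0.7071

0.7071


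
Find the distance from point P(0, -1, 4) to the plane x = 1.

distance = |a·x₀ + b·y₀ + c·z₀ - d| / √(a² + b² + c²)
  = |1·0 + 0·(-1) + 0·4 - 1| / √(1² + 0² + 0²)
  = |0 + 0 + 0 - 1| / √(1 + 0 + 0)
  = |-1| / √1
  = 1 / 1
  ≈ 1

1


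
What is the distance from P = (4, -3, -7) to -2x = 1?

distance = |a·x₀ + b·y₀ + c·z₀ - d| / √(a² + b² + c²)
  = |(-2)·4 + 0·(-3) + 0·(-7) - 1| / √((-2)² + 0² + 0²)
  = |-8 + 0 + 0 - 1| / √(4 + 0 + 0)
  = |-9| / √4
  = 9 / 2
  ≈ 4.5

4.5


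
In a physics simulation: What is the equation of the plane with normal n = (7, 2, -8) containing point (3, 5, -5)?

The plane through P with normal n = (a, b, c) satisfies n·(r - P) = 0,
i.e. ax + by + cz = a·x₀ + b·y₀ + c·z₀.
d = 7·3 + 2·5 + (-8)·(-5)
  = 21 + 10 + 40
  = 71
Equation: 7x + 2y - 8z = 71

7x + 2y - 8z = 71


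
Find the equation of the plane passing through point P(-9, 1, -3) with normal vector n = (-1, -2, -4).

The plane through P with normal n = (a, b, c) satisfies n·(r - P) = 0,
i.e. ax + by + cz = a·x₀ + b·y₀ + c·z₀.
d = (-1)·(-9) + (-2)·1 + (-4)·(-3)
  = 9 - 2 + 12
  = 19
Equation: -x - 2y - 4z = 19

-x - 2y - 4z = 19


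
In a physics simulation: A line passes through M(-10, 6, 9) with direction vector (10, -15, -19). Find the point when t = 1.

P(t) = M + t·d
  = (-10 + 10·1, 6 + (-15)·1, 9 + (-19)·1)
  = (-10 + 10, 6 - 15, 9 - 19)
  = (0, -9, -10)

(0, -9, -10)


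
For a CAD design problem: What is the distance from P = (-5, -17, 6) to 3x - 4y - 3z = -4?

distance = |a·x₀ + b·y₀ + c·z₀ - d| / √(a² + b² + c²)
  = |3·(-5) + (-4)·(-17) + (-3)·6 - (-4)| / √(3² + (-4)² + (-3)²)
  = |-15 + 68 - 18 + 4| / √(9 + 16 + 9)
  = |39| / √34
  = 39 / 5.831
  ≈ 6.688

6.688


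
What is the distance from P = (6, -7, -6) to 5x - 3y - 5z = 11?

distance = |a·x₀ + b·y₀ + c·z₀ - d| / √(a² + b² + c²)
  = |5·6 + (-3)·(-7) + (-5)·(-6) - 11| / √(5² + (-3)² + (-5)²)
  = |30 + 21 + 30 - 11| / √(25 + 9 + 25)
  = |70| / √59
  = 70 / 7.681
  ≈ 9.113

9.113


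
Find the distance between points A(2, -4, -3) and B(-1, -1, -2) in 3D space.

d = √[(x₂-x₁)² + (y₂-y₁)² + (z₂-z₁)²]
  = √[(-3)² + 3² + 1²]
  = √[9 + 9 + 1]
  = √19
  ≈ 4.359

4.359


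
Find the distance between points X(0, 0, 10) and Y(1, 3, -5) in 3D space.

d = √[(x₂-x₁)² + (y₂-y₁)² + (z₂-z₁)²]
  = √[1² + 3² + (-15)²]
  = √[1 + 9 + 225]
  = √235
  ≈ 15.33

15.33


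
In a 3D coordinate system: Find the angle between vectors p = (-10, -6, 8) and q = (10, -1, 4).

p·q = (-10)·10 + (-6)·(-1) + 8·4 = -100 + 6 + 32 = -62
|p| = √((-10)² + (-6)² + 8²) = √200 ≈ 14.14
|q| = √(10² + (-1)² + 4²) = √117 ≈ 10.82
cos θ = (p·q)/(|p||q|) = -62/(14.14·10.82) ≈ -0.4053
θ = arccos(-0.4053) ≈ 113.9°

113.9°


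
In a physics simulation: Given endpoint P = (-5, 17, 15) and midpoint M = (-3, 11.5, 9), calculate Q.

Q = 2M - P
  = (2·(-3) - (-5), 2·11.5 - 17, 2·9 - 15)
  = (-6 + 5, 23 - 17, 18 - 15)
  = (-1, 6, 3)

(-1, 6, 3)


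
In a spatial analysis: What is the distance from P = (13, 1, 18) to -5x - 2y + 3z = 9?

distance = |a·x₀ + b·y₀ + c·z₀ - d| / √(a² + b² + c²)
  = |(-5)·13 + (-2)·1 + 3·18 - 9| / √((-5)² + (-2)² + 3²)
  = |-65 - 2 + 54 - 9| / √(25 + 4 + 9)
  = |-22| / √38
  = 22 / 6.164
  ≈ 3.569

3.569


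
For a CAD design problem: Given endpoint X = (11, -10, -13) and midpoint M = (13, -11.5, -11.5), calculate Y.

Y = 2M - X
  = (2·13 - 11, 2·(-11.5) - (-10), 2·(-11.5) - (-13))
  = (26 - 11, -23 + 10, -23 + 13)
  = (15, -13, -10)

(15, -13, -10)


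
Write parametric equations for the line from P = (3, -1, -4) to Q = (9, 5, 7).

Direction vector d = Q - P = (9 - 3, 5 + 1, 7 + 4) = (6, 6, 11)
Parametric form r = P + t·d:
x = 3 + 6t, y = -1 + 6t, z = -4 + 11t

x = 3 + 6t, y = -1 + 6t, z = -4 + 11t


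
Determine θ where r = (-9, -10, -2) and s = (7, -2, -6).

r·s = (-9)·7 + (-10)·(-2) + (-2)·(-6) = -63 + 20 + 12 = -31
|r| = √((-9)² + (-10)² + (-2)²) = √185 ≈ 13.6
|s| = √(7² + (-2)² + (-6)²) = √89 ≈ 9.434
cos θ = (r·s)/(|r||s|) = -31/(13.6·9.434) ≈ -0.2416
θ = arccos(-0.2416) ≈ 104°

104°


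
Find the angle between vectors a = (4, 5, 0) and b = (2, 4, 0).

a·b = 4·2 + 5·4 + 0·0 = 8 + 20 + 0 = 28
|a| = √(4² + 5² + 0²) = √41 ≈ 6.403
|b| = √(2² + 4² + 0²) = √20 ≈ 4.472
cos θ = (a·b)/(|a||b|) = 28/(6.403·4.472) ≈ 0.9778
θ = arccos(0.9778) ≈ 12.09°

12.09°


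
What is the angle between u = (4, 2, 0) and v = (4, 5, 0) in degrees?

u·v = 4·4 + 2·5 + 0·0 = 16 + 10 + 0 = 26
|u| = √(4² + 2² + 0²) = √20 ≈ 4.472
|v| = √(4² + 5² + 0²) = √41 ≈ 6.403
cos θ = (u·v)/(|u||v|) = 26/(4.472·6.403) ≈ 0.908
θ = arccos(0.908) ≈ 24.78°

24.78°


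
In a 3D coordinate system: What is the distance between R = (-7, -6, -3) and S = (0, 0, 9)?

d = √[(x₂-x₁)² + (y₂-y₁)² + (z₂-z₁)²]
  = √[7² + 6² + 12²]
  = √[49 + 36 + 144]
  = √229
  ≈ 15.13

15.13


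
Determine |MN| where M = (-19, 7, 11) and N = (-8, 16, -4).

d = √[(x₂-x₁)² + (y₂-y₁)² + (z₂-z₁)²]
  = √[11² + 9² + (-15)²]
  = √[121 + 81 + 225]
  = √427
  ≈ 20.66

20.66


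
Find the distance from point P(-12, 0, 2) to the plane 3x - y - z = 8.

distance = |a·x₀ + b·y₀ + c·z₀ - d| / √(a² + b² + c²)
  = |3·(-12) + (-1)·0 + (-1)·2 - 8| / √(3² + (-1)² + (-1)²)
  = |-36 + 0 - 2 - 8| / √(9 + 1 + 1)
  = |-46| / √11
  = 46 / 3.317
  ≈ 13.87

13.87


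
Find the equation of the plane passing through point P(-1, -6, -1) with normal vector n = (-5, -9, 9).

The plane through P with normal n = (a, b, c) satisfies n·(r - P) = 0,
i.e. ax + by + cz = a·x₀ + b·y₀ + c·z₀.
d = (-5)·(-1) + (-9)·(-6) + 9·(-1)
  = 5 + 54 - 9
  = 50
Equation: -5x - 9y + 9z = 50

-5x - 9y + 9z = 50


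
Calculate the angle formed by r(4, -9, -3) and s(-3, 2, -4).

r·s = 4·(-3) + (-9)·2 + (-3)·(-4) = -12 - 18 + 12 = -18
|r| = √(4² + (-9)² + (-3)²) = √106 ≈ 10.3
|s| = √((-3)² + 2² + (-4)²) = √29 ≈ 5.385
cos θ = (r·s)/(|r||s|) = -18/(10.3·5.385) ≈ -0.3247
θ = arccos(-0.3247) ≈ 108.9°

108.9°


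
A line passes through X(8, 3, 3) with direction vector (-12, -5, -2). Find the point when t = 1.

P(t) = X + t·d
  = (8 + (-12)·1, 3 + (-5)·1, 3 + (-2)·1)
  = (8 - 12, 3 - 5, 3 - 2)
  = (-4, -2, 1)

(-4, -2, 1)


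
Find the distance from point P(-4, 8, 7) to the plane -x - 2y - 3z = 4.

distance = |a·x₀ + b·y₀ + c·z₀ - d| / √(a² + b² + c²)
  = |(-1)·(-4) + (-2)·8 + (-3)·7 - 4| / √((-1)² + (-2)² + (-3)²)
  = |4 - 16 - 21 - 4| / √(1 + 4 + 9)
  = |-37| / √14
  = 37 / 3.742
  ≈ 9.889

9.889


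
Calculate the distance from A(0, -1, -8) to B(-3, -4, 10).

d = √[(x₂-x₁)² + (y₂-y₁)² + (z₂-z₁)²]
  = √[(-3)² + (-3)² + 18²]
  = √[9 + 9 + 324]
  = √342
  ≈ 18.49

18.49


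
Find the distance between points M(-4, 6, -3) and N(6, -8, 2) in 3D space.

d = √[(x₂-x₁)² + (y₂-y₁)² + (z₂-z₁)²]
  = √[10² + (-14)² + 5²]
  = √[100 + 196 + 25]
  = √321
  ≈ 17.92

17.92


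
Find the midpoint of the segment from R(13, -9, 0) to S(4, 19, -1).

M = ((x₁+x₂)/2, (y₁+y₂)/2, (z₁+z₂)/2)
  = ((13 + 4)/2, (-9 + 19)/2, (0 - 1)/2)
  = (17/2, 10/2, -1/2)
  = (8.5, 5, -0.5)

(8.5, 5, -0.5)


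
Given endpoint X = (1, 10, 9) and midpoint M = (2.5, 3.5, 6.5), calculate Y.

Y = 2M - X
  = (2·2.5 - 1, 2·3.5 - 10, 2·6.5 - 9)
  = (5 - 1, 7 - 10, 13 - 9)
  = (4, -3, 4)

(4, -3, 4)


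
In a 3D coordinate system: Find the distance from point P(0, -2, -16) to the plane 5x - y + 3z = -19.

distance = |a·x₀ + b·y₀ + c·z₀ - d| / √(a² + b² + c²)
  = |5·0 + (-1)·(-2) + 3·(-16) - (-19)| / √(5² + (-1)² + 3²)
  = |0 + 2 - 48 + 19| / √(25 + 1 + 9)
  = |-27| / √35
  = 27 / 5.916
  ≈ 4.564

4.564


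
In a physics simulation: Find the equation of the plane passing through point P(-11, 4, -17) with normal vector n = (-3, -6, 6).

The plane through P with normal n = (a, b, c) satisfies n·(r - P) = 0,
i.e. ax + by + cz = a·x₀ + b·y₀ + c·z₀.
d = (-3)·(-11) + (-6)·4 + 6·(-17)
  = 33 - 24 - 102
  = -93
Equation: -3x - 6y + 6z = -93

-3x - 6y + 6z = -93


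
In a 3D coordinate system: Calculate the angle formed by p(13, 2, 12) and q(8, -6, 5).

p·q = 13·8 + 2·(-6) + 12·5 = 104 - 12 + 60 = 152
|p| = √(13² + 2² + 12²) = √317 ≈ 17.8
|q| = √(8² + (-6)² + 5²) = √125 ≈ 11.18
cos θ = (p·q)/(|p||q|) = 152/(17.8·11.18) ≈ 0.7636
θ = arccos(0.7636) ≈ 40.22°

40.22°


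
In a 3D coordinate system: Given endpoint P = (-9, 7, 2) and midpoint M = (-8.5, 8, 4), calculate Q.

Q = 2M - P
  = (2·(-8.5) - (-9), 2·8 - 7, 2·4 - 2)
  = (-17 + 9, 16 - 7, 8 - 2)
  = (-8, 9, 6)

(-8, 9, 6)


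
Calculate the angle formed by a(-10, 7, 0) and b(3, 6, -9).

a·b = (-10)·3 + 7·6 + 0·(-9) = -30 + 42 + 0 = 12
|a| = √((-10)² + 7² + 0²) = √149 ≈ 12.21
|b| = √(3² + 6² + (-9)²) = √126 ≈ 11.22
cos θ = (a·b)/(|a||b|) = 12/(12.21·11.22) ≈ 0.08758
θ = arccos(0.08758) ≈ 84.98°

84.98°


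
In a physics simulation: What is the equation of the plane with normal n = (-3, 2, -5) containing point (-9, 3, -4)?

The plane through P with normal n = (a, b, c) satisfies n·(r - P) = 0,
i.e. ax + by + cz = a·x₀ + b·y₀ + c·z₀.
d = (-3)·(-9) + 2·3 + (-5)·(-4)
  = 27 + 6 + 20
  = 53
Equation: -3x + 2y - 5z = 53

-3x + 2y - 5z = 53


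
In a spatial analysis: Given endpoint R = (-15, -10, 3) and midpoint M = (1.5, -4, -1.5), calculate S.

S = 2M - R
  = (2·1.5 - (-15), 2·(-4) - (-10), 2·(-1.5) - 3)
  = (3 + 15, -8 + 10, -3 - 3)
  = (18, 2, -6)

(18, 2, -6)


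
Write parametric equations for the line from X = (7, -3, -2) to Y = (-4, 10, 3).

Direction vector d = Y - X = (-4 - 7, 10 + 3, 3 + 2) = (-11, 13, 5)
Parametric form r = X + t·d:
x = 7 - 11t, y = -3 + 13t, z = -2 + 5t

x = 7 - 11t, y = -3 + 13t, z = -2 + 5t


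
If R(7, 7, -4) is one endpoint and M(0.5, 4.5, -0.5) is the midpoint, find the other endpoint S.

S = 2M - R
  = (2·0.5 - 7, 2·4.5 - 7, 2·(-0.5) - (-4))
  = (1 - 7, 9 - 7, -1 + 4)
  = (-6, 2, 3)

(-6, 2, 3)


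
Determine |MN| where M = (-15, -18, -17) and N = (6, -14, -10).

d = √[(x₂-x₁)² + (y₂-y₁)² + (z₂-z₁)²]
  = √[21² + 4² + 7²]
  = √[441 + 16 + 49]
  = √506
  ≈ 22.49

22.49


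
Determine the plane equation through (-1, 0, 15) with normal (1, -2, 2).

The plane through P with normal n = (a, b, c) satisfies n·(r - P) = 0,
i.e. ax + by + cz = a·x₀ + b·y₀ + c·z₀.
d = 1·(-1) + (-2)·0 + 2·15
  = -1 + 0 + 30
  = 29
Equation: x - 2y + 2z = 29

x - 2y + 2z = 29


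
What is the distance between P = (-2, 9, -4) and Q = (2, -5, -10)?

d = √[(x₂-x₁)² + (y₂-y₁)² + (z₂-z₁)²]
  = √[4² + (-14)² + (-6)²]
  = √[16 + 196 + 36]
  = √248
  ≈ 15.75

15.75


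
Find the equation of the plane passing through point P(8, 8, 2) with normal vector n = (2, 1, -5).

The plane through P with normal n = (a, b, c) satisfies n·(r - P) = 0,
i.e. ax + by + cz = a·x₀ + b·y₀ + c·z₀.
d = 2·8 + 1·8 + (-5)·2
  = 16 + 8 - 10
  = 14
Equation: 2x + y - 5z = 14

2x + y - 5z = 14


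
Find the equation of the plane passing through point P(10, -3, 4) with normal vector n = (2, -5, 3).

The plane through P with normal n = (a, b, c) satisfies n·(r - P) = 0,
i.e. ax + by + cz = a·x₀ + b·y₀ + c·z₀.
d = 2·10 + (-5)·(-3) + 3·4
  = 20 + 15 + 12
  = 47
Equation: 2x - 5y + 3z = 47

2x - 5y + 3z = 47


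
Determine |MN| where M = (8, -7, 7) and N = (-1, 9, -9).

d = √[(x₂-x₁)² + (y₂-y₁)² + (z₂-z₁)²]
  = √[(-9)² + 16² + (-16)²]
  = √[81 + 256 + 256]
  = √593
  ≈ 24.35

24.35


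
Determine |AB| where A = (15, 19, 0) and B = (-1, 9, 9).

d = √[(x₂-x₁)² + (y₂-y₁)² + (z₂-z₁)²]
  = √[(-16)² + (-10)² + 9²]
  = √[256 + 100 + 81]
  = √437
  ≈ 20.9

20.9


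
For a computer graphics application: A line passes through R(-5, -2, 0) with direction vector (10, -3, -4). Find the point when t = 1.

P(t) = R + t·d
  = (-5 + 10·1, -2 + (-3)·1, 0 + (-4)·1)
  = (-5 + 10, -2 - 3, 0 - 4)
  = (5, -5, -4)

(5, -5, -4)


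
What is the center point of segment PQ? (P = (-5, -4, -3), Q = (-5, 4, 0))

M = ((x₁+x₂)/2, (y₁+y₂)/2, (z₁+z₂)/2)
  = ((-5 - 5)/2, (-4 + 4)/2, (-3 + 0)/2)
  = (-10/2, 0/2, -3/2)
  = (-5, 0, -1.5)

(-5, 0, -1.5)


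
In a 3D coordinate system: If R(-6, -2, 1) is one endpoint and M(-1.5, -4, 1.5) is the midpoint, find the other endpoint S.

S = 2M - R
  = (2·(-1.5) - (-6), 2·(-4) - (-2), 2·1.5 - 1)
  = (-3 + 6, -8 + 2, 3 - 1)
  = (3, -6, 2)

(3, -6, 2)


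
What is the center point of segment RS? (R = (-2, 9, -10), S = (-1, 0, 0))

M = ((x₁+x₂)/2, (y₁+y₂)/2, (z₁+z₂)/2)
  = ((-2 - 1)/2, (9 + 0)/2, (-10 + 0)/2)
  = (-3/2, 9/2, -10/2)
  = (-1.5, 4.5, -5)

(-1.5, 4.5, -5)


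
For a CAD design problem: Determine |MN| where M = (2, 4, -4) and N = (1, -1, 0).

d = √[(x₂-x₁)² + (y₂-y₁)² + (z₂-z₁)²]
  = √[(-1)² + (-5)² + 4²]
  = √[1 + 25 + 16]
  = √42
  ≈ 6.481

6.481


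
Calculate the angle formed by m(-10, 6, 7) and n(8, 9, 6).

m·n = (-10)·8 + 6·9 + 7·6 = -80 + 54 + 42 = 16
|m| = √((-10)² + 6² + 7²) = √185 ≈ 13.6
|n| = √(8² + 9² + 6²) = √181 ≈ 13.45
cos θ = (m·n)/(|m||n|) = 16/(13.6·13.45) ≈ 0.08744
θ = arccos(0.08744) ≈ 84.98°

84.98°


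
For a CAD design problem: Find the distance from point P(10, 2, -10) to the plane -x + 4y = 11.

distance = |a·x₀ + b·y₀ + c·z₀ - d| / √(a² + b² + c²)
  = |(-1)·10 + 4·2 + 0·(-10) - 11| / √((-1)² + 4² + 0²)
  = |-10 + 8 + 0 - 11| / √(1 + 16 + 0)
  = |-13| / √17
  = 13 / 4.123
  ≈ 3.153

3.153


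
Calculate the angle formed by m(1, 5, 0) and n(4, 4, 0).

m·n = 1·4 + 5·4 + 0·0 = 4 + 20 + 0 = 24
|m| = √(1² + 5² + 0²) = √26 ≈ 5.099
|n| = √(4² + 4² + 0²) = √32 ≈ 5.657
cos θ = (m·n)/(|m||n|) = 24/(5.099·5.657) ≈ 0.8321
θ = arccos(0.8321) ≈ 33.69°

33.69°


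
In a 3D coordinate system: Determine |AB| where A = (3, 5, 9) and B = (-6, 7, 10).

d = √[(x₂-x₁)² + (y₂-y₁)² + (z₂-z₁)²]
  = √[(-9)² + 2² + 1²]
  = √[81 + 4 + 1]
  = √86
  ≈ 9.274

9.274


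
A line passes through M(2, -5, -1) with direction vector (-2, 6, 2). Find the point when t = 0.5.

P(t) = M + t·d
  = (2 + (-2)·0.5, -5 + 6·0.5, -1 + 2·0.5)
  = (2 - 1, -5 + 3, -1 + 1)
  = (1, -2, 0)

(1, -2, 0)


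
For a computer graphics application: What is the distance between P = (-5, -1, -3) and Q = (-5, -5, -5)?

d = √[(x₂-x₁)² + (y₂-y₁)² + (z₂-z₁)²]
  = √[0² + (-4)² + (-2)²]
  = √[0 + 16 + 4]
  = √20
  ≈ 4.472

4.472


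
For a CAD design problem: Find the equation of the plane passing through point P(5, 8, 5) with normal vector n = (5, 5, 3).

The plane through P with normal n = (a, b, c) satisfies n·(r - P) = 0,
i.e. ax + by + cz = a·x₀ + b·y₀ + c·z₀.
d = 5·5 + 5·8 + 3·5
  = 25 + 40 + 15
  = 80
Equation: 5x + 5y + 3z = 80

5x + 5y + 3z = 80


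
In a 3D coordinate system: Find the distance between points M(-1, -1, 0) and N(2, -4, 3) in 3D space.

d = √[(x₂-x₁)² + (y₂-y₁)² + (z₂-z₁)²]
  = √[3² + (-3)² + 3²]
  = √[9 + 9 + 9]
  = √27
  ≈ 5.196

5.196


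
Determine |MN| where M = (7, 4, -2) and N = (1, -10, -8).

d = √[(x₂-x₁)² + (y₂-y₁)² + (z₂-z₁)²]
  = √[(-6)² + (-14)² + (-6)²]
  = √[36 + 196 + 36]
  = √268
  ≈ 16.37

16.37


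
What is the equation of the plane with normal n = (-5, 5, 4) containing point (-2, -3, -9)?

The plane through P with normal n = (a, b, c) satisfies n·(r - P) = 0,
i.e. ax + by + cz = a·x₀ + b·y₀ + c·z₀.
d = (-5)·(-2) + 5·(-3) + 4·(-9)
  = 10 - 15 - 36
  = -41
Equation: -5x + 5y + 4z = -41

-5x + 5y + 4z = -41


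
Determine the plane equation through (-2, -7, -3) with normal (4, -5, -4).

The plane through P with normal n = (a, b, c) satisfies n·(r - P) = 0,
i.e. ax + by + cz = a·x₀ + b·y₀ + c·z₀.
d = 4·(-2) + (-5)·(-7) + (-4)·(-3)
  = -8 + 35 + 12
  = 39
Equation: 4x - 5y - 4z = 39

4x - 5y - 4z = 39


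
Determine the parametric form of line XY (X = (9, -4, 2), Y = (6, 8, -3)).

Direction vector d = Y - X = (6 - 9, 8 + 4, -3 - 2) = (-3, 12, -5)
Parametric form r = X + t·d:
x = 9 - 3t, y = -4 + 12t, z = 2 - 5t

x = 9 - 3t, y = -4 + 12t, z = 2 - 5t


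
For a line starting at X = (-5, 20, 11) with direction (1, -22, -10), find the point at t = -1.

P(t) = X + t·d
  = (-5 + 1·(-1), 20 + (-22)·(-1), 11 + (-10)·(-1))
  = (-5 - 1, 20 + 22, 11 + 10)
  = (-6, 42, 21)

(-6, 42, 21)


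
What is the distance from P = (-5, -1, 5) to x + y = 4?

distance = |a·x₀ + b·y₀ + c·z₀ - d| / √(a² + b² + c²)
  = |1·(-5) + 1·(-1) + 0·5 - 4| / √(1² + 1² + 0²)
  = |-5 - 1 + 0 - 4| / √(1 + 1 + 0)
  = |-10| / √2
  = 10 / 1.414
  ≈ 7.071

7.071


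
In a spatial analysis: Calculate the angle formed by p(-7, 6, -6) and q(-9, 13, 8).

p·q = (-7)·(-9) + 6·13 + (-6)·8 = 63 + 78 - 48 = 93
|p| = √((-7)² + 6² + (-6)²) = √121 ≈ 11
|q| = √((-9)² + 13² + 8²) = √314 ≈ 17.72
cos θ = (p·q)/(|p||q|) = 93/(11·17.72) ≈ 0.4771
θ = arccos(0.4771) ≈ 61.5°

61.5°


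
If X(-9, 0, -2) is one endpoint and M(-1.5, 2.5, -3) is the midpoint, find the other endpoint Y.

Y = 2M - X
  = (2·(-1.5) - (-9), 2·2.5 - 0, 2·(-3) - (-2))
  = (-3 + 9, 5 + 0, -6 + 2)
  = (6, 5, -4)

(6, 5, -4)


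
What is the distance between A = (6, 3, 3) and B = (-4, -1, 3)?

d = √[(x₂-x₁)² + (y₂-y₁)² + (z₂-z₁)²]
  = √[(-10)² + (-4)² + 0²]
  = √[100 + 16 + 0]
  = √116
  ≈ 10.77

10.77


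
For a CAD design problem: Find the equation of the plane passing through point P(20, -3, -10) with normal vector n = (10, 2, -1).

The plane through P with normal n = (a, b, c) satisfies n·(r - P) = 0,
i.e. ax + by + cz = a·x₀ + b·y₀ + c·z₀.
d = 10·20 + 2·(-3) + (-1)·(-10)
  = 200 - 6 + 10
  = 204
Equation: 10x + 2y - z = 204

10x + 2y - z = 204


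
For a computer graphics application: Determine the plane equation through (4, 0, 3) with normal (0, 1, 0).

The plane through P with normal n = (a, b, c) satisfies n·(r - P) = 0,
i.e. ax + by + cz = a·x₀ + b·y₀ + c·z₀.
d = 0·4 + 1·0 + 0·3
  = 0 + 0 + 0
  = 0
Equation: y = 0

y = 0


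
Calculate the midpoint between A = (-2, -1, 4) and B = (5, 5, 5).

M = ((x₁+x₂)/2, (y₁+y₂)/2, (z₁+z₂)/2)
  = ((-2 + 5)/2, (-1 + 5)/2, (4 + 5)/2)
  = (3/2, 4/2, 9/2)
  = (1.5, 2, 4.5)

(1.5, 2, 4.5)


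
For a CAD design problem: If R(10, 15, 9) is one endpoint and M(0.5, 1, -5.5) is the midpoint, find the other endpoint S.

S = 2M - R
  = (2·0.5 - 10, 2·1 - 15, 2·(-5.5) - 9)
  = (1 - 10, 2 - 15, -11 - 9)
  = (-9, -13, -20)

(-9, -13, -20)


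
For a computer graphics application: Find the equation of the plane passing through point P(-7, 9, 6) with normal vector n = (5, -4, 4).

The plane through P with normal n = (a, b, c) satisfies n·(r - P) = 0,
i.e. ax + by + cz = a·x₀ + b·y₀ + c·z₀.
d = 5·(-7) + (-4)·9 + 4·6
  = -35 - 36 + 24
  = -47
Equation: 5x - 4y + 4z = -47

5x - 4y + 4z = -47


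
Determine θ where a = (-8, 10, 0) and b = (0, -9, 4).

a·b = (-8)·0 + 10·(-9) + 0·4 = 0 - 90 + 0 = -90
|a| = √((-8)² + 10² + 0²) = √164 ≈ 12.81
|b| = √(0² + (-9)² + 4²) = √97 ≈ 9.849
cos θ = (a·b)/(|a||b|) = -90/(12.81·9.849) ≈ -0.7136
θ = arccos(-0.7136) ≈ 135.5°

135.5°


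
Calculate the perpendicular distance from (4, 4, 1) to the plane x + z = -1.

distance = |a·x₀ + b·y₀ + c·z₀ - d| / √(a² + b² + c²)
  = |1·4 + 0·4 + 1·1 - (-1)| / √(1² + 0² + 1²)
  = |4 + 0 + 1 + 1| / √(1 + 0 + 1)
  = |6| / √2
  = 6 / 1.414
  ≈ 4.243

4.243


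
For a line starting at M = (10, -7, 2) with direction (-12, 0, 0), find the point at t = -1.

P(t) = M + t·d
  = (10 + (-12)·(-1), -7 + 0·(-1), 2 + 0·(-1))
  = (10 + 12, -7 + 0, 2 + 0)
  = (22, -7, 2)

(22, -7, 2)


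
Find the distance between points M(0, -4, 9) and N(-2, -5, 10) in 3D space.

d = √[(x₂-x₁)² + (y₂-y₁)² + (z₂-z₁)²]
  = √[(-2)² + (-1)² + 1²]
  = √[4 + 1 + 1]
  = √6
  ≈ 2.449

2.449


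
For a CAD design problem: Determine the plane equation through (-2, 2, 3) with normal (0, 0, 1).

The plane through P with normal n = (a, b, c) satisfies n·(r - P) = 0,
i.e. ax + by + cz = a·x₀ + b·y₀ + c·z₀.
d = 0·(-2) + 0·2 + 1·3
  = 0 + 0 + 3
  = 3
Equation: z = 3

z = 3


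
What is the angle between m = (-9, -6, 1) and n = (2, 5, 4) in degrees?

m·n = (-9)·2 + (-6)·5 + 1·4 = -18 - 30 + 4 = -44
|m| = √((-9)² + (-6)² + 1²) = √118 ≈ 10.86
|n| = √(2² + 5² + 4²) = √45 ≈ 6.708
cos θ = (m·n)/(|m||n|) = -44/(10.86·6.708) ≈ -0.6038
θ = arccos(-0.6038) ≈ 127.1°

127.1°


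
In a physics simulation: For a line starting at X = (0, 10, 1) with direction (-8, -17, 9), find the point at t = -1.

P(t) = X + t·d
  = (0 + (-8)·(-1), 10 + (-17)·(-1), 1 + 9·(-1))
  = (0 + 8, 10 + 17, 1 - 9)
  = (8, 27, -8)

(8, 27, -8)


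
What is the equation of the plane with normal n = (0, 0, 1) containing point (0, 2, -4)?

The plane through P with normal n = (a, b, c) satisfies n·(r - P) = 0,
i.e. ax + by + cz = a·x₀ + b·y₀ + c·z₀.
d = 0·0 + 0·2 + 1·(-4)
  = 0 + 0 - 4
  = -4
Equation: z = -4

z = -4


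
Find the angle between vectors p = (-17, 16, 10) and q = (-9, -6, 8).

p·q = (-17)·(-9) + 16·(-6) + 10·8 = 153 - 96 + 80 = 137
|p| = √((-17)² + 16² + 10²) = √645 ≈ 25.4
|q| = √((-9)² + (-6)² + 8²) = √181 ≈ 13.45
cos θ = (p·q)/(|p||q|) = 137/(25.4·13.45) ≈ 0.401
θ = arccos(0.401) ≈ 66.36°

66.36°


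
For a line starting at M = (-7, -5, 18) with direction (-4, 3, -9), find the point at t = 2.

P(t) = M + t·d
  = (-7 + (-4)·2, -5 + 3·2, 18 + (-9)·2)
  = (-7 - 8, -5 + 6, 18 - 18)
  = (-15, 1, 0)

(-15, 1, 0)


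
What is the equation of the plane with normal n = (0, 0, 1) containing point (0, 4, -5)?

The plane through P with normal n = (a, b, c) satisfies n·(r - P) = 0,
i.e. ax + by + cz = a·x₀ + b·y₀ + c·z₀.
d = 0·0 + 0·4 + 1·(-5)
  = 0 + 0 - 5
  = -5
Equation: z = -5

z = -5


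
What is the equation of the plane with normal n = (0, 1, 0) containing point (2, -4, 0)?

The plane through P with normal n = (a, b, c) satisfies n·(r - P) = 0,
i.e. ax + by + cz = a·x₀ + b·y₀ + c·z₀.
d = 0·2 + 1·(-4) + 0·0
  = 0 - 4 + 0
  = -4
Equation: y = -4

y = -4


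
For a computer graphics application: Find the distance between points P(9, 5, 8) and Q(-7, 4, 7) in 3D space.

d = √[(x₂-x₁)² + (y₂-y₁)² + (z₂-z₁)²]
  = √[(-16)² + (-1)² + (-1)²]
  = √[256 + 1 + 1]
  = √258
  ≈ 16.06

16.06


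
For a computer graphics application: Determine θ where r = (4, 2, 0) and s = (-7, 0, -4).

r·s = 4·(-7) + 2·0 + 0·(-4) = -28 + 0 + 0 = -28
|r| = √(4² + 2² + 0²) = √20 ≈ 4.472
|s| = √((-7)² + 0² + (-4)²) = √65 ≈ 8.062
cos θ = (r·s)/(|r||s|) = -28/(4.472·8.062) ≈ -0.7766
θ = arccos(-0.7766) ≈ 140.9°

140.9°


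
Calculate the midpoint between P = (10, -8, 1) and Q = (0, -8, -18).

M = ((x₁+x₂)/2, (y₁+y₂)/2, (z₁+z₂)/2)
  = ((10 + 0)/2, (-8 - 8)/2, (1 - 18)/2)
  = (10/2, -16/2, -17/2)
  = (5, -8, -8.5)

(5, -8, -8.5)


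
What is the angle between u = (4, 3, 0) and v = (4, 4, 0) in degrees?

u·v = 4·4 + 3·4 + 0·0 = 16 + 12 + 0 = 28
|u| = √(4² + 3² + 0²) = √25 ≈ 5
|v| = √(4² + 4² + 0²) = √32 ≈ 5.657
cos θ = (u·v)/(|u||v|) = 28/(5·5.657) ≈ 0.9899
θ = arccos(0.9899) ≈ 8.13°

8.13°


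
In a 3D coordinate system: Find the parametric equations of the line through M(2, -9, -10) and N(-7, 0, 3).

Direction vector d = N - M = (-7 - 2, 0 + 9, 3 + 10) = (-9, 9, 13)
Parametric form r = M + t·d:
x = 2 - 9t, y = -9 + 9t, z = -10 + 13t

x = 2 - 9t, y = -9 + 9t, z = -10 + 13t


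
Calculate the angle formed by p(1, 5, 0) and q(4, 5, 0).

p·q = 1·4 + 5·5 + 0·0 = 4 + 25 + 0 = 29
|p| = √(1² + 5² + 0²) = √26 ≈ 5.099
|q| = √(4² + 5² + 0²) = √41 ≈ 6.403
cos θ = (p·q)/(|p||q|) = 29/(5.099·6.403) ≈ 0.8882
θ = arccos(0.8882) ≈ 27.35°

27.35°


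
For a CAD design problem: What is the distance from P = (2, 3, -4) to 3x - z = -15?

distance = |a·x₀ + b·y₀ + c·z₀ - d| / √(a² + b² + c²)
  = |3·2 + 0·3 + (-1)·(-4) - (-15)| / √(3² + 0² + (-1)²)
  = |6 + 0 + 4 + 15| / √(9 + 0 + 1)
  = |25| / √10
  = 25 / 3.162
  ≈ 7.906

7.906


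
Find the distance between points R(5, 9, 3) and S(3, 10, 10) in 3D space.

d = √[(x₂-x₁)² + (y₂-y₁)² + (z₂-z₁)²]
  = √[(-2)² + 1² + 7²]
  = √[4 + 1 + 49]
  = √54
  ≈ 7.348

7.348


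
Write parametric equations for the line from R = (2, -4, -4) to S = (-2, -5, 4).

Direction vector d = S - R = (-2 - 2, -5 + 4, 4 + 4) = (-4, -1, 8)
Parametric form r = R + t·d:
x = 2 - 4t, y = -4 - t, z = -4 + 8t

x = 2 - 4t, y = -4 - t, z = -4 + 8t


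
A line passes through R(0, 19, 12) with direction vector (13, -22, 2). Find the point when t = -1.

P(t) = R + t·d
  = (0 + 13·(-1), 19 + (-22)·(-1), 12 + 2·(-1))
  = (0 - 13, 19 + 22, 12 - 2)
  = (-13, 41, 10)

(-13, 41, 10)


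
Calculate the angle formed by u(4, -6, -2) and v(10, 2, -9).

u·v = 4·10 + (-6)·2 + (-2)·(-9) = 40 - 12 + 18 = 46
|u| = √(4² + (-6)² + (-2)²) = √56 ≈ 7.483
|v| = √(10² + 2² + (-9)²) = √185 ≈ 13.6
cos θ = (u·v)/(|u||v|) = 46/(7.483·13.6) ≈ 0.4519
θ = arccos(0.4519) ≈ 63.13°

63.13°


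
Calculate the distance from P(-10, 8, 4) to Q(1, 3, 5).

d = √[(x₂-x₁)² + (y₂-y₁)² + (z₂-z₁)²]
  = √[11² + (-5)² + 1²]
  = √[121 + 25 + 1]
  = √147
  ≈ 12.12

12.12


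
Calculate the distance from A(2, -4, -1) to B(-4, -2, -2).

d = √[(x₂-x₁)² + (y₂-y₁)² + (z₂-z₁)²]
  = √[(-6)² + 2² + (-1)²]
  = √[36 + 4 + 1]
  = √41
  ≈ 6.403

6.403


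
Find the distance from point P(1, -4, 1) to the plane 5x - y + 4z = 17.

distance = |a·x₀ + b·y₀ + c·z₀ - d| / √(a² + b² + c²)
  = |5·1 + (-1)·(-4) + 4·1 - 17| / √(5² + (-1)² + 4²)
  = |5 + 4 + 4 - 17| / √(25 + 1 + 16)
  = |-4| / √42
  = 4 / 6.481
  ≈ 0.6172

0.6172


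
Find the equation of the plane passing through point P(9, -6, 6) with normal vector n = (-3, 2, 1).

The plane through P with normal n = (a, b, c) satisfies n·(r - P) = 0,
i.e. ax + by + cz = a·x₀ + b·y₀ + c·z₀.
d = (-3)·9 + 2·(-6) + 1·6
  = -27 - 12 + 6
  = -33
Equation: -3x + 2y + z = -33

-3x + 2y + z = -33


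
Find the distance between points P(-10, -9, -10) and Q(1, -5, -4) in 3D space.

d = √[(x₂-x₁)² + (y₂-y₁)² + (z₂-z₁)²]
  = √[11² + 4² + 6²]
  = √[121 + 16 + 36]
  = √173
  ≈ 13.15

13.15


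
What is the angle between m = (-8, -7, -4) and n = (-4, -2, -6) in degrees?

m·n = (-8)·(-4) + (-7)·(-2) + (-4)·(-6) = 32 + 14 + 24 = 70
|m| = √((-8)² + (-7)² + (-4)²) = √129 ≈ 11.36
|n| = √((-4)² + (-2)² + (-6)²) = √56 ≈ 7.483
cos θ = (m·n)/(|m||n|) = 70/(11.36·7.483) ≈ 0.8236
θ = arccos(0.8236) ≈ 34.55°

34.55°


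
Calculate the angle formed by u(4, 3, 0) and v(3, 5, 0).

u·v = 4·3 + 3·5 + 0·0 = 12 + 15 + 0 = 27
|u| = √(4² + 3² + 0²) = √25 ≈ 5
|v| = √(3² + 5² + 0²) = √34 ≈ 5.831
cos θ = (u·v)/(|u||v|) = 27/(5·5.831) ≈ 0.9261
θ = arccos(0.9261) ≈ 22.17°

22.17°


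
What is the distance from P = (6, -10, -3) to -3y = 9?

distance = |a·x₀ + b·y₀ + c·z₀ - d| / √(a² + b² + c²)
  = |0·6 + (-3)·(-10) + 0·(-3) - 9| / √(0² + (-3)² + 0²)
  = |0 + 30 + 0 - 9| / √(0 + 9 + 0)
  = |21| / √9
  = 21 / 3
  ≈ 7

7


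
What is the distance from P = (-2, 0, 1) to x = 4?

distance = |a·x₀ + b·y₀ + c·z₀ - d| / √(a² + b² + c²)
  = |1·(-2) + 0·0 + 0·1 - 4| / √(1² + 0² + 0²)
  = |-2 + 0 + 0 - 4| / √(1 + 0 + 0)
  = |-6| / √1
  = 6 / 1
  ≈ 6

6


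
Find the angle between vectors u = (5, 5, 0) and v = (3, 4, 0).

u·v = 5·3 + 5·4 + 0·0 = 15 + 20 + 0 = 35
|u| = √(5² + 5² + 0²) = √50 ≈ 7.071
|v| = √(3² + 4² + 0²) = √25 ≈ 5
cos θ = (u·v)/(|u||v|) = 35/(7.071·5) ≈ 0.9899
θ = arccos(0.9899) ≈ 8.13°

8.13°


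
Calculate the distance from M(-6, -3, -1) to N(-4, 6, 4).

d = √[(x₂-x₁)² + (y₂-y₁)² + (z₂-z₁)²]
  = √[2² + 9² + 5²]
  = √[4 + 81 + 25]
  = √110
  ≈ 10.49

10.49


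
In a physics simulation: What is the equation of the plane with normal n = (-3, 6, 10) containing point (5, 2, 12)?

The plane through P with normal n = (a, b, c) satisfies n·(r - P) = 0,
i.e. ax + by + cz = a·x₀ + b·y₀ + c·z₀.
d = (-3)·5 + 6·2 + 10·12
  = -15 + 12 + 120
  = 117
Equation: -3x + 6y + 10z = 117

-3x + 6y + 10z = 117


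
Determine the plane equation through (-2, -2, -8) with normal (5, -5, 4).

The plane through P with normal n = (a, b, c) satisfies n·(r - P) = 0,
i.e. ax + by + cz = a·x₀ + b·y₀ + c·z₀.
d = 5·(-2) + (-5)·(-2) + 4·(-8)
  = -10 + 10 - 32
  = -32
Equation: 5x - 5y + 4z = -32

5x - 5y + 4z = -32


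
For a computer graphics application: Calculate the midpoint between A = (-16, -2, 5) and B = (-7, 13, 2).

M = ((x₁+x₂)/2, (y₁+y₂)/2, (z₁+z₂)/2)
  = ((-16 - 7)/2, (-2 + 13)/2, (5 + 2)/2)
  = (-23/2, 11/2, 7/2)
  = (-11.5, 5.5, 3.5)

(-11.5, 5.5, 3.5)


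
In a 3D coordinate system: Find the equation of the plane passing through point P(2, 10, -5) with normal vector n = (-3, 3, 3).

The plane through P with normal n = (a, b, c) satisfies n·(r - P) = 0,
i.e. ax + by + cz = a·x₀ + b·y₀ + c·z₀.
d = (-3)·2 + 3·10 + 3·(-5)
  = -6 + 30 - 15
  = 9
Equation: -3x + 3y + 3z = 9

-3x + 3y + 3z = 9


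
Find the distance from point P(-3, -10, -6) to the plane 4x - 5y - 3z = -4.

distance = |a·x₀ + b·y₀ + c·z₀ - d| / √(a² + b² + c²)
  = |4·(-3) + (-5)·(-10) + (-3)·(-6) - (-4)| / √(4² + (-5)² + (-3)²)
  = |-12 + 50 + 18 + 4| / √(16 + 25 + 9)
  = |60| / √50
  = 60 / 7.071
  ≈ 8.485

8.485


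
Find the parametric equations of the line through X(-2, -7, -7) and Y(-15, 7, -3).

Direction vector d = Y - X = (-15 + 2, 7 + 7, -3 + 7) = (-13, 14, 4)
Parametric form r = X + t·d:
x = -2 - 13t, y = -7 + 14t, z = -7 + 4t

x = -2 - 13t, y = -7 + 14t, z = -7 + 4t


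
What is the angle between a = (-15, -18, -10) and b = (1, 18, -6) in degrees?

a·b = (-15)·1 + (-18)·18 + (-10)·(-6) = -15 - 324 + 60 = -279
|a| = √((-15)² + (-18)² + (-10)²) = √649 ≈ 25.48
|b| = √(1² + 18² + (-6)²) = √361 ≈ 19
cos θ = (a·b)/(|a||b|) = -279/(25.48·19) ≈ -0.5764
θ = arccos(-0.5764) ≈ 125.2°

125.2°


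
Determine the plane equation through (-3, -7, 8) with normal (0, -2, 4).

The plane through P with normal n = (a, b, c) satisfies n·(r - P) = 0,
i.e. ax + by + cz = a·x₀ + b·y₀ + c·z₀.
d = 0·(-3) + (-2)·(-7) + 4·8
  = 0 + 14 + 32
  = 46
Equation: -2y + 4z = 46

-2y + 4z = 46


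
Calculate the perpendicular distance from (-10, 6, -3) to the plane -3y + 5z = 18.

distance = |a·x₀ + b·y₀ + c·z₀ - d| / √(a² + b² + c²)
  = |0·(-10) + (-3)·6 + 5·(-3) - 18| / √(0² + (-3)² + 5²)
  = |0 - 18 - 15 - 18| / √(0 + 9 + 25)
  = |-51| / √34
  = 51 / 5.831
  ≈ 8.746

8.746


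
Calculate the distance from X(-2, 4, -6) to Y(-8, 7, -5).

d = √[(x₂-x₁)² + (y₂-y₁)² + (z₂-z₁)²]
  = √[(-6)² + 3² + 1²]
  = √[36 + 9 + 1]
  = √46
  ≈ 6.782

6.782


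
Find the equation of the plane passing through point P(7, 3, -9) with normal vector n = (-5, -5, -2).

The plane through P with normal n = (a, b, c) satisfies n·(r - P) = 0,
i.e. ax + by + cz = a·x₀ + b·y₀ + c·z₀.
d = (-5)·7 + (-5)·3 + (-2)·(-9)
  = -35 - 15 + 18
  = -32
Equation: -5x - 5y - 2z = -32

-5x - 5y - 2z = -32


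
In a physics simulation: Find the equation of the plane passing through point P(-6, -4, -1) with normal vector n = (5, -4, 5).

The plane through P with normal n = (a, b, c) satisfies n·(r - P) = 0,
i.e. ax + by + cz = a·x₀ + b·y₀ + c·z₀.
d = 5·(-6) + (-4)·(-4) + 5·(-1)
  = -30 + 16 - 5
  = -19
Equation: 5x - 4y + 5z = -19

5x - 4y + 5z = -19


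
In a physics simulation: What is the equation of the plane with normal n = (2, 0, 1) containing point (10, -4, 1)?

The plane through P with normal n = (a, b, c) satisfies n·(r - P) = 0,
i.e. ax + by + cz = a·x₀ + b·y₀ + c·z₀.
d = 2·10 + 0·(-4) + 1·1
  = 20 + 0 + 1
  = 21
Equation: 2x + z = 21

2x + z = 21


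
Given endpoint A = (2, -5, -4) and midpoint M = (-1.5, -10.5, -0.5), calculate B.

B = 2M - A
  = (2·(-1.5) - 2, 2·(-10.5) - (-5), 2·(-0.5) - (-4))
  = (-3 - 2, -21 + 5, -1 + 4)
  = (-5, -16, 3)

(-5, -16, 3)


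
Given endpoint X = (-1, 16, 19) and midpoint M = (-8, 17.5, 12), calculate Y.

Y = 2M - X
  = (2·(-8) - (-1), 2·17.5 - 16, 2·12 - 19)
  = (-16 + 1, 35 - 16, 24 - 19)
  = (-15, 19, 5)

(-15, 19, 5)


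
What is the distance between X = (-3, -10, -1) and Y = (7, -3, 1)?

d = √[(x₂-x₁)² + (y₂-y₁)² + (z₂-z₁)²]
  = √[10² + 7² + 2²]
  = √[100 + 49 + 4]
  = √153
  ≈ 12.37

12.37


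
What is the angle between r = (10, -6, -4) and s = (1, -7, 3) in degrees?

r·s = 10·1 + (-6)·(-7) + (-4)·3 = 10 + 42 - 12 = 40
|r| = √(10² + (-6)² + (-4)²) = √152 ≈ 12.33
|s| = √(1² + (-7)² + 3²) = √59 ≈ 7.681
cos θ = (r·s)/(|r||s|) = 40/(12.33·7.681) ≈ 0.4224
θ = arccos(0.4224) ≈ 65.01°

65.01°


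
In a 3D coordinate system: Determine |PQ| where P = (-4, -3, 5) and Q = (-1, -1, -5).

d = √[(x₂-x₁)² + (y₂-y₁)² + (z₂-z₁)²]
  = √[3² + 2² + (-10)²]
  = √[9 + 4 + 100]
  = √113
  ≈ 10.63

10.63


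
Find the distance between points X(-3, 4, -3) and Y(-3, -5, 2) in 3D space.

d = √[(x₂-x₁)² + (y₂-y₁)² + (z₂-z₁)²]
  = √[0² + (-9)² + 5²]
  = √[0 + 81 + 25]
  = √106
  ≈ 10.3

10.3


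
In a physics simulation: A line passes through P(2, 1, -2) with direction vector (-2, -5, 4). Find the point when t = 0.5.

P(t) = P + t·d
  = (2 + (-2)·0.5, 1 + (-5)·0.5, -2 + 4·0.5)
  = (2 - 1, 1 - 2.5, -2 + 2)
  = (1, -1.5, 0)

(1, -1.5, 0)


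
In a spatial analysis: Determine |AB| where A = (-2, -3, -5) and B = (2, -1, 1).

d = √[(x₂-x₁)² + (y₂-y₁)² + (z₂-z₁)²]
  = √[4² + 2² + 6²]
  = √[16 + 4 + 36]
  = √56
  ≈ 7.483

7.483


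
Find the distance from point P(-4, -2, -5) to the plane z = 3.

distance = |a·x₀ + b·y₀ + c·z₀ - d| / √(a² + b² + c²)
  = |0·(-4) + 0·(-2) + 1·(-5) - 3| / √(0² + 0² + 1²)
  = |0 + 0 - 5 - 3| / √(0 + 0 + 1)
  = |-8| / √1
  = 8 / 1
  ≈ 8

8


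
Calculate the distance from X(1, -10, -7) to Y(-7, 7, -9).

d = √[(x₂-x₁)² + (y₂-y₁)² + (z₂-z₁)²]
  = √[(-8)² + 17² + (-2)²]
  = √[64 + 289 + 4]
  = √357
  ≈ 18.89

18.89


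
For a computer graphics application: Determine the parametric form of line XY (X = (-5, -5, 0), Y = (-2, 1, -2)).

Direction vector d = Y - X = (-2 + 5, 1 + 5, -2 + 0) = (3, 6, -2)
Parametric form r = X + t·d:
x = -5 + 3t, y = -5 + 6t, z = 0 - 2t

x = -5 + 3t, y = -5 + 6t, z = 0 - 2t


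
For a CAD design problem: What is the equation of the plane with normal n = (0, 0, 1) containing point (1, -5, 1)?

The plane through P with normal n = (a, b, c) satisfies n·(r - P) = 0,
i.e. ax + by + cz = a·x₀ + b·y₀ + c·z₀.
d = 0·1 + 0·(-5) + 1·1
  = 0 + 0 + 1
  = 1
Equation: z = 1

z = 1


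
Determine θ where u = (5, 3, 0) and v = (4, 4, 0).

u·v = 5·4 + 3·4 + 0·0 = 20 + 12 + 0 = 32
|u| = √(5² + 3² + 0²) = √34 ≈ 5.831
|v| = √(4² + 4² + 0²) = √32 ≈ 5.657
cos θ = (u·v)/(|u||v|) = 32/(5.831·5.657) ≈ 0.9701
θ = arccos(0.9701) ≈ 14.04°

14.04°
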